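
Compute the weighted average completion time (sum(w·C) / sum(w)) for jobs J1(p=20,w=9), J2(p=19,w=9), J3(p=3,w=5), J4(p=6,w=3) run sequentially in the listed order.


Completion times:
  J1: C=20, w×C=9×20=180
  J2: C=39, w×C=9×39=351
  J3: C=42, w×C=5×42=210
  J4: C=48, w×C=3×48=144
Sum w×C = 885
Sum w = 26
Weighted avg = 885/26
= 34.04


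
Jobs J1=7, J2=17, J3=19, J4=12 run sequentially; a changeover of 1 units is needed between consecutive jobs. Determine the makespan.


Makespan = Σ processing + (n-1) × setup
= (7 + 17 + 19 + 12) + (4-1)×1
= 55 + 3
= 58 time units


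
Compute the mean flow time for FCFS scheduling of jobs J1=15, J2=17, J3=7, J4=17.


Completion times:
  J1: completes at 15
  J2: completes at 32
  J3: completes at 39
  J4: completes at 56
Sum = 142
Average = 142/4
= 35.50


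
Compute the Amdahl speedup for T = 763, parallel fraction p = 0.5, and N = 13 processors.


Amdahl's law: T_p = T × ((1-p) + p/N)
= 763 × ((1-0.5) + 0.5/13)
= 763 × (0.50 + 0.0385)
= 763 × 0.5385
= 410.85
Speedup = 763/410.85
= 1.86×


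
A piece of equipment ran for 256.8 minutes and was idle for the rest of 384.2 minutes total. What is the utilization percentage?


Utilization = busy / total × 100
= 256.8 / 384.2 × 100
= 66.8%


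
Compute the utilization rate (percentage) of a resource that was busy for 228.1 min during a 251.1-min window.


Utilization = busy / total × 100
= 228.1 / 251.1 × 100
= 90.8%


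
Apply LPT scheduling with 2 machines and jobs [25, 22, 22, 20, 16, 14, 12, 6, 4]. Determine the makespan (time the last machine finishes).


Jobs (LPT sorted): [25, 22, 22, 20, 16, 14, 12, 6, 4]
Machines: 2
  J=25 → Machine 1 (load: 0+25=25)
  J=22 → Machine 2 (load: 0+22=22)
  J=22 → Machine 2 (load: 22+22=44)
  J=20 → Machine 1 (load: 25+20=45)
  J=16 → Machine 2 (load: 44+16=60)
  J=14 → Machine 1 (load: 45+14=59)
  J=12 → Machine 1 (load: 59+12=71)
  J=6 → Machine 2 (load: 60+6=66)
  J=4 → Machine 2 (load: 66+4=70)
Machine loads: [71, 70]
Makespan = max = 71 time units


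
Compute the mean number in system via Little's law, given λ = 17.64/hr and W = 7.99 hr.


Little's law: L = λ × W
= 17.64 × 7.99
= 140.94


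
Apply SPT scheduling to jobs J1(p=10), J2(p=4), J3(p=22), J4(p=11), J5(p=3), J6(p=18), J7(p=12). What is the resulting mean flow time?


SPT order: J5 → J2 → J1 → J4 → J7 → J6 → J3
Completion times:
  J5: C=3
  J2: C=7
  J1: C=17
  J4: C=28
  J7: C=40
  J6: C=58
  J3: C=80
Sum = 233, n = 7
Mean flow = 233/7
= 33.29


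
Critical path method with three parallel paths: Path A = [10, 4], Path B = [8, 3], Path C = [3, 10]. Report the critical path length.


Path A: 10 + 4 = 14
Path B: 8 + 3 = 11
Path C: 3 + 10 = 13
Critical path = longest = max(14, 11, 13)
= 14 (Path A)


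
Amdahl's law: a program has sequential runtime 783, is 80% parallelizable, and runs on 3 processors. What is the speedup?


Amdahl's law: T_p = T × ((1-p) + p/N)
= 783 × ((1-0.8) + 0.8/3)
= 783 × (0.20 + 0.2667)
= 783 × 0.4667
= 365.40
Speedup = 783/365.40
= 2.14×


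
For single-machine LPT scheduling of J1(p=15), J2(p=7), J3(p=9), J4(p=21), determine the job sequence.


LPT: sort by longest processing time first
  J4: p=21
  J1: p=15
  J3: p=9
  J2: p=7
Order: J4 → J1 → J3 → J2


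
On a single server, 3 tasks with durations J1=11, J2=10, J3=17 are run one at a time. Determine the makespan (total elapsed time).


Sequential makespan: sum all processing times
= 11 + 10 + 17
= 38 time units


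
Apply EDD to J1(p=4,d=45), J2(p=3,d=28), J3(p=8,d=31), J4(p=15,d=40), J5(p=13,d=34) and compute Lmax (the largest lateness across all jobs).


EDD order: J2 → J3 → J5 → J4 → J1
Completion and lateness:
  J2: C=3, d=28, L=3-28=-25
  J3: C=11, d=31, L=11-31=-20
  J5: C=24, d=34, L=24-34=-10
  J4: C=39, d=40, L=39-40=-1
  J1: C=43, d=45, L=43-45=-2
Lmax = max(-25, -20, -10, -1, -2)
= -1


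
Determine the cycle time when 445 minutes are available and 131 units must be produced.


Cycle time = available time / demand
= 445 / 131
= 3.40 min/unit


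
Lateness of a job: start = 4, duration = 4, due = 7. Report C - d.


Completion = 4 + 4 = 8
Lateness = C - d = 8 - 7
= 1


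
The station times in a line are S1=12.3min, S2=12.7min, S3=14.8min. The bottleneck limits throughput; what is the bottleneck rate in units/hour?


Bottleneck = longest station time
Station times: [12.3, 12.7, 14.8]
Max = 14.8 min
Rate = 60 / 14.8
= 4.05 units/hour (bottleneck: 14.8min)


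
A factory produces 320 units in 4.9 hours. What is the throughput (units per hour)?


Throughput = units / time
= 320 / 4.9
= 65.3 units/hour


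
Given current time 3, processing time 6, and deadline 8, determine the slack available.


Slack = due - current_time - processing
= 8 - 3 - 6
= -1


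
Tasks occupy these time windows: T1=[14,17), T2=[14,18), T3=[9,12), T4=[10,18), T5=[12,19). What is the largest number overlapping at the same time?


Check each time point for overlaps:
  t=14: 4 tasks active (T1, T2, T4, T5)
Max concurrent = 4


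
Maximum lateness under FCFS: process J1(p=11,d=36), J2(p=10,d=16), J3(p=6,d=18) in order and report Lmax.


Lateness per job (L = C - d):
  J1: C=11, d=36, L=-25
  J2: C=21, d=16, L=5
  J3: C=27, d=18, L=9
Lmax = max(-25, 5, 9)
= 9


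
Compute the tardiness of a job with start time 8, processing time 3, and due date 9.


Completion = start + processing = 8 + 3 = 11
Tardiness = max(0, C - d) = max(0, 11 - 9)
= max(0, 2)
= 2


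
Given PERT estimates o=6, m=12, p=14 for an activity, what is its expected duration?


te = (o + 4m + p) / 6
= (6 + 4×12 + 14) / 6
= (6 + 48 + 14) / 6
= 68 / 6
= 11.33


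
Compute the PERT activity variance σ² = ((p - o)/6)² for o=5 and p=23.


σ² = ((p - o) / 6)² = (p - o)² / 36
= (23 - 5)² / 36
= 18² / 36
= 324 / 36
= 9.0000


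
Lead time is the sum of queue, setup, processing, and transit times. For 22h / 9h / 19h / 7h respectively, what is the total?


Lead time = queue + setup + processing + transit
= 22 + 9 + 19 + 7
= 57 hours


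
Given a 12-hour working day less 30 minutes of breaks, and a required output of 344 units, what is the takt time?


Available = 12×60 - 30 = 690 min
Takt time = 690 / 344
= 2.01 min/unit


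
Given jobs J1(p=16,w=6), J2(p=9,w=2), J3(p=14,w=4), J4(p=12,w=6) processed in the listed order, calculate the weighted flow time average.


Completion times:
  J1: C=16, w×C=6×16=96
  J2: C=25, w×C=2×25=50
  J3: C=39, w×C=4×39=156
  J4: C=51, w×C=6×51=306
Sum w×C = 608
Sum w = 18
Weighted avg = 608/18
= 33.78


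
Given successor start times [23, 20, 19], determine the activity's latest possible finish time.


LF = min of all successor start times
Successors start at: [23, 20, 19]
LF = min(23, 20, 19)
= 19


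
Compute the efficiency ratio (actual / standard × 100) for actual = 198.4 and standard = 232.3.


Efficiency = (actual / standard) × 100
= (198.4 / 232.3) × 100
= 85.4%


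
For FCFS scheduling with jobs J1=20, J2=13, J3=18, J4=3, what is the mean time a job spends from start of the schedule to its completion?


Completion times:
  J1: completes at 20
  J2: completes at 33
  J3: completes at 51
  J4: completes at 54
Sum = 158
Average = 158/4
= 39.50


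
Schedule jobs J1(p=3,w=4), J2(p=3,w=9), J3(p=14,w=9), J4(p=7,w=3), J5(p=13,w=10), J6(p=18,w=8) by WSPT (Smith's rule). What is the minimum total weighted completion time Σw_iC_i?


WSPT order (by p/w): J2 → J1 → J5 → J3 → J6 → J4
  J2: C=3, w·C=9×3=27
  J1: C=6, w·C=4×6=24
  J5: C=19, w·C=10×19=190
  J3: C=33, w·C=9×33=297
  J6: C=51, w·C=8×51=408
  J4: C=58, w·C=3×58=174
Σ w·C = 1120
= 1120


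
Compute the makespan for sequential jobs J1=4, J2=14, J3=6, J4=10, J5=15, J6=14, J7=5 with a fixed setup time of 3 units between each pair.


Makespan = Σ processing + (n-1) × setup
= (4 + 14 + 6 + 10 + 15 + 14 + 5) + (7-1)×3
= 68 + 18
= 86 time units


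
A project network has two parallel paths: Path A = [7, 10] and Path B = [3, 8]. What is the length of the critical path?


Path A: 7 + 10 = 17
Path B: 3 + 8 = 11
Critical path = longest = max(17, 11)
= 17 (Path A)


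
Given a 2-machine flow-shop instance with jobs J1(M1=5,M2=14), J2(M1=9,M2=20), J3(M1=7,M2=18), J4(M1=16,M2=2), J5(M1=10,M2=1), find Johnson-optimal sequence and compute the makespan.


Johnson's rule:
Group 1 (M1≤M2, sort by M1): ['J1', 'J3', 'J2']
Group 2 (M1>M2, sort desc M2): ['J4', 'J5']
Sequence: J1 → J3 → J2 → J4 → J5
Makespan calculation:
  J1: M1 done=5, M2 done=19
  J3: M1 done=12, M2 done=37
  J2: M1 done=21, M2 done=57
  J4: M1 done=37, M2 done=59
  J5: M1 done=47, M2 done=60
= Sequence: J1 → J3 → J2 → J4 → J5, Makespan: 60


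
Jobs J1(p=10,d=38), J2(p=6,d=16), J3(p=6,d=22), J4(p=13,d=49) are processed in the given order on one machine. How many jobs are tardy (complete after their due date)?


Completion vs due date:
  J1: C=10, d=38 → on time
  J2: C=16, d=16 → on time
  J3: C=22, d=22 → on time
  J4: C=35, d=49 → on time
Tardy jobs: none
Count = 0


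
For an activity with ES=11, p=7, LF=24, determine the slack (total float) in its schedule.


EF = ES + duration = 11 + 7 = 18
LS = LF - duration = 24 - 7 = 17
Total Float = LF - EF = 24 - 18
(or LS - ES = 17 - 11)
= 6


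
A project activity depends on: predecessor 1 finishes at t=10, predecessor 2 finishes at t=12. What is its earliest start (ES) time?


ES = max of all predecessor completion times
Predecessors: [10, 12]
ES = max(10, 12)
= 12


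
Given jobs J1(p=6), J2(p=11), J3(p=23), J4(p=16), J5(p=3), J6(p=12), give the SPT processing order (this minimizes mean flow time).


SPT: sort by shortest processing time
  J5: p=3
  J1: p=6
  J2: p=11
  J6: p=12
  J4: p=16
  J3: p=23
Order: J5 → J1 → J2 → J6 → J4 → J3


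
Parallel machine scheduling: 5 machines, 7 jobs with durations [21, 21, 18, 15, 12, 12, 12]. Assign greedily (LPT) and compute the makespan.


Jobs (LPT sorted): [21, 21, 18, 15, 12, 12, 12]
Machines: 5
  J=21 → Machine 1 (load: 0+21=21)
  J=21 → Machine 2 (load: 0+21=21)
  J=18 → Machine 3 (load: 0+18=18)
  J=15 → Machine 4 (load: 0+15=15)
  J=12 → Machine 5 (load: 0+12=12)
  J=12 → Machine 5 (load: 12+12=24)
  J=12 → Machine 4 (load: 15+12=27)
Machine loads: [21, 21, 18, 27, 24]
Makespan = max = 27 time units


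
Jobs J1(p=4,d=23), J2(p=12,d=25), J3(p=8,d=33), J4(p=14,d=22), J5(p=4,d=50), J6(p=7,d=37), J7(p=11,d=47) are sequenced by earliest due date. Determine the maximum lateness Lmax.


EDD order: J4 → J1 → J2 → J3 → J6 → J7 → J5
Completion and lateness:
  J4: C=14, d=22, L=14-22=-8
  J1: C=18, d=23, L=18-23=-5
  J2: C=30, d=25, L=30-25=5
  J3: C=38, d=33, L=38-33=5
  J6: C=45, d=37, L=45-37=8
  J7: C=56, d=47, L=56-47=9
  J5: C=60, d=50, L=60-50=10
Lmax = max(-8, -5, 5, 5, 8, 9, 10)
= 10


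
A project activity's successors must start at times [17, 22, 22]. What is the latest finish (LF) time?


LF = min of all successor start times
Successors start at: [17, 22, 22]
LF = min(17, 22, 22)
= 17


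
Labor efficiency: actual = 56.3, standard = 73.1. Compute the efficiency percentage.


Efficiency = (actual / standard) × 100
= (56.3 / 73.1) × 100
= 77.0%


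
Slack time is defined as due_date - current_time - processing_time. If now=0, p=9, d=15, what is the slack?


Slack = due - current_time - processing
= 15 - 0 - 9
= 6


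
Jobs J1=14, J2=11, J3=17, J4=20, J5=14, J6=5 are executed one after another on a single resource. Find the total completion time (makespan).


Sequential makespan: sum all processing times
= 14 + 11 + 17 + 20 + 14 + 5
= 81 time units


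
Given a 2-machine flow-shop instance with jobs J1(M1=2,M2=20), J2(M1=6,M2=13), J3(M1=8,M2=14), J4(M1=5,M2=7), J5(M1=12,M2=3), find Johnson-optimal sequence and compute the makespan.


Johnson's rule:
Group 1 (M1≤M2, sort by M1): ['J1', 'J4', 'J2', 'J3']
Group 2 (M1>M2, sort desc M2): ['J5']
Sequence: J1 → J4 → J2 → J3 → J5
Makespan calculation:
  J1: M1 done=2, M2 done=22
  J4: M1 done=7, M2 done=29
  J2: M1 done=13, M2 done=42
  J3: M1 done=21, M2 done=56
  J5: M1 done=33, M2 done=59
= Sequence: J1 → J4 → J2 → J3 → J5, Makespan: 59


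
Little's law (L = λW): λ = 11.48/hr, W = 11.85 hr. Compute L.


Little's law: L = λ × W
= 11.48 × 11.85
= 136.04


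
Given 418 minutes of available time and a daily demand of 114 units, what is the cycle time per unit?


Cycle time = available time / demand
= 418 / 114
= 3.67 min/unit


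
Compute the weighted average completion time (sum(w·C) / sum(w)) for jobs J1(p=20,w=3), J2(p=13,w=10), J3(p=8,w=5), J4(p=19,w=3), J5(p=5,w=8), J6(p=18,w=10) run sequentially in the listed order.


Completion times:
  J1: C=20, w×C=3×20=60
  J2: C=33, w×C=10×33=330
  J3: C=41, w×C=5×41=205
  J4: C=60, w×C=3×60=180
  J5: C=65, w×C=8×65=520
  J6: C=83, w×C=10×83=830
Sum w×C = 2125
Sum w = 39
Weighted avg = 2125/39
= 54.49


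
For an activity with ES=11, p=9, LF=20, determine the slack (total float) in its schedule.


EF = ES + duration = 11 + 9 = 20
LS = LF - duration = 20 - 9 = 11
Total Float = LF - EF = 20 - 20
(or LS - ES = 11 - 11)
= 0


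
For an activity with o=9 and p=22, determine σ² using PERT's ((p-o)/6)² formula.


σ² = ((p - o) / 6)² = (p - o)² / 36
= (22 - 9)² / 36
= 13² / 36
= 169 / 36
= 4.6944


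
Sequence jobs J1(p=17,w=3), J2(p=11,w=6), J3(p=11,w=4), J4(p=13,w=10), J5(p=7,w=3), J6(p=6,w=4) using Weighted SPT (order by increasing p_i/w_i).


WSPT (Smith's rule): sort by p/w ascending
  J4: p/w = 13/10 = 1.300
  J6: p/w = 6/4 = 1.500
  J2: p/w = 11/6 = 1.833
  J5: p/w = 7/3 = 2.333
  J3: p/w = 11/4 = 2.750
  J1: p/w = 17/3 = 5.667
Order: J4 → J6 → J2 → J5 → J3 → J1


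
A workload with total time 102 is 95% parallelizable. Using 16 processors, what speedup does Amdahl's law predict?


Amdahl's law: T_p = T × ((1-p) + p/N)
= 102 × ((1-0.95) + 0.95/16)
= 102 × (0.05 + 0.0594)
= 102 × 0.1094
= 11.16
Speedup = 102/11.16
= 9.14×


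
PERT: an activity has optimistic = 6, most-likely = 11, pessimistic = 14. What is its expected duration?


te = (o + 4m + p) / 6
= (6 + 4×11 + 14) / 6
= (6 + 44 + 14) / 6
= 64 / 6
= 10.67


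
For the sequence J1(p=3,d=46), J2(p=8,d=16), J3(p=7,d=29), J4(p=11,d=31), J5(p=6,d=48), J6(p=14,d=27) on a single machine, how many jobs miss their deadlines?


Completion vs due date:
  J1: C=3, d=46 → on time
  J2: C=11, d=16 → on time
  J3: C=18, d=29 → on time
  J4: C=29, d=31 → on time
  J5: C=35, d=48 → on time
  J6: C=49, d=27 → TARDY
Tardy jobs: J6
Count = 1


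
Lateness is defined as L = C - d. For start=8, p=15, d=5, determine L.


Completion = 8 + 15 = 23
Lateness = C - d = 23 - 5
= 18


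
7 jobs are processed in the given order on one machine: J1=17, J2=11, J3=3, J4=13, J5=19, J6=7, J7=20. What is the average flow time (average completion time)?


Completion times:
  J1: completes at 17
  J2: completes at 28
  J3: completes at 31
  J4: completes at 44
  J5: completes at 63
  J6: completes at 70
  J7: completes at 90
Sum = 343
Average = 343/7
= 49.00


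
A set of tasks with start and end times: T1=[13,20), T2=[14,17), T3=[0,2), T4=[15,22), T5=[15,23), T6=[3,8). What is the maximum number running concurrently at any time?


Check each time point for overlaps:
  t=15: 4 tasks active (T1, T2, T4, T5)
Max concurrent = 4


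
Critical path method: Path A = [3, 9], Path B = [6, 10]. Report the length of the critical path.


Path A: 3 + 9 = 12
Path B: 6 + 10 = 16
Critical path = longest = max(12, 16)
= 16 (Path B)


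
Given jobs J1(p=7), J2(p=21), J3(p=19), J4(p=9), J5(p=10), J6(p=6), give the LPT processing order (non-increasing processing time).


LPT: sort by longest processing time first
  J2: p=21
  J3: p=19
  J5: p=10
  J4: p=9
  J1: p=7
  J6: p=6
Order: J2 → J3 → J5 → J4 → J1 → J6


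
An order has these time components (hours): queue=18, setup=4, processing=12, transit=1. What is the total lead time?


Lead time = queue + setup + processing + transit
= 18 + 4 + 12 + 1
= 35 hours


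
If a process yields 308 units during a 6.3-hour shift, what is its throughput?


Throughput = units / time
= 308 / 6.3
= 48.9 units/hour


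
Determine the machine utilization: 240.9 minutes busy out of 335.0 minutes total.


Utilization = busy / total × 100
= 240.9 / 335.0 × 100
= 71.9%


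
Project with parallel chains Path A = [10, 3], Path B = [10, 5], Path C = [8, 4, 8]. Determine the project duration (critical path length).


Path A: 10 + 3 = 13
Path B: 10 + 5 = 15
Path C: 8 + 4 + 8 = 20
Critical path = longest = max(13, 15, 20)
= 20 (Path C)


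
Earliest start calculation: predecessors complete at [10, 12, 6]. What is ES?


ES = max of all predecessor completion times
Predecessors: [10, 12, 6]
ES = max(10, 12, 6)
= 12


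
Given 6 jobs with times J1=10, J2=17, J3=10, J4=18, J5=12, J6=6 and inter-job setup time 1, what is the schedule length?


Makespan = Σ processing + (n-1) × setup
= (10 + 17 + 10 + 18 + 12 + 6) + (6-1)×1
= 73 + 5
= 78 time units


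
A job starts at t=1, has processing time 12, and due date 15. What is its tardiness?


Completion = start + processing = 1 + 12 = 13
Tardiness = max(0, C - d) = max(0, 13 - 15)
= max(0, -2)
= 0


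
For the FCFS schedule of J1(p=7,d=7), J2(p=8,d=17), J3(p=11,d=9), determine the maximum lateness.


Lateness per job (L = C - d):
  J1: C=7, d=7, L=0
  J2: C=15, d=17, L=-2
  J3: C=26, d=9, L=17
Lmax = max(0, -2, 17)
= 17


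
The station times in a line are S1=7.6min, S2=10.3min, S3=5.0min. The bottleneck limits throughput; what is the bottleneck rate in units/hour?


Bottleneck = longest station time
Station times: [7.6, 10.3, 5.0]
Max = 10.3 min
Rate = 60 / 10.3
= 5.83 units/hour (bottleneck: 10.3min)


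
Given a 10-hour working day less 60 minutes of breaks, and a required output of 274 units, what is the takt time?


Available = 10×60 - 60 = 540 min
Takt time = 540 / 274
= 1.97 min/unit


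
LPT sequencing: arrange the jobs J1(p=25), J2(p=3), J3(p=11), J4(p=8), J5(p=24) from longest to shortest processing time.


LPT: sort by longest processing time first
  J1: p=25
  J5: p=24
  J3: p=11
  J4: p=8
  J2: p=3
Order: J1 → J5 → J3 → J4 → J2


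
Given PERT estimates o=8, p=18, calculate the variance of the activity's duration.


σ² = ((p - o) / 6)² = (p - o)² / 36
= (18 - 8)² / 36
= 10² / 36
= 100 / 36
= 2.7778


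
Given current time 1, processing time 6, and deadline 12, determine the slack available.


Slack = due - current_time - processing
= 12 - 1 - 6
= 5


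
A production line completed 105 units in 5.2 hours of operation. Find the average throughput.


Throughput = units / time
= 105 / 5.2
= 20.2 units/hour


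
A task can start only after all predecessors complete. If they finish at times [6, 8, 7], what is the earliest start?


ES = max of all predecessor completion times
Predecessors: [6, 8, 7]
ES = max(6, 8, 7)
= 8


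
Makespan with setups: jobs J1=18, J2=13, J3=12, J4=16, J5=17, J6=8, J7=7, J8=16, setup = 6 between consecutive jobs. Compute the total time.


Makespan = Σ processing + (n-1) × setup
= (18 + 13 + 12 + 16 + 17 + 8 + 7 + 16) + (8-1)×6
= 107 + 42
= 149 time units


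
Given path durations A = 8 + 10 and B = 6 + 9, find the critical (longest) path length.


Path A: 8 + 10 = 18
Path B: 6 + 9 = 15
Critical path = longest = max(18, 15)
= 18 (Path A)


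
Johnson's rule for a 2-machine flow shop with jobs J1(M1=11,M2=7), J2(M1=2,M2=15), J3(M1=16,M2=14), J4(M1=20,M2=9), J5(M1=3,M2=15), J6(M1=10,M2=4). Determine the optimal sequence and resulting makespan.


Johnson's rule:
Group 1 (M1≤M2, sort by M1): ['J2', 'J5']
Group 2 (M1>M2, sort desc M2): ['J3', 'J4', 'J1', 'J6']
Sequence: J2 → J5 → J3 → J4 → J1 → J6
Makespan calculation:
  J2: M1 done=2, M2 done=17
  J5: M1 done=5, M2 done=32
  J3: M1 done=21, M2 done=46
  J4: M1 done=41, M2 done=55
  J1: M1 done=52, M2 done=62
  J6: M1 done=62, M2 done=66
= Sequence: J2 → J5 → J3 → J4 → J1 → J6, Makespan: 66


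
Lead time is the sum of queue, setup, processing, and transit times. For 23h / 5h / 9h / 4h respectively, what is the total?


Lead time = queue + setup + processing + transit
= 23 + 5 + 9 + 4
= 41 hours


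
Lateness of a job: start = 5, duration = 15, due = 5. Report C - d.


Completion = 5 + 15 = 20
Lateness = C - d = 20 - 5
= 15


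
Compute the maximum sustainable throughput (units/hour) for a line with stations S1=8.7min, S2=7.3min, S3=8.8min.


Bottleneck = longest station time
Station times: [8.7, 7.3, 8.8]
Max = 8.8 min
Rate = 60 / 8.8
= 6.82 units/hour (bottleneck: 8.8min)


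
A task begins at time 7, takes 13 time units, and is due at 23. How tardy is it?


Completion = start + processing = 7 + 13 = 20
Tardiness = max(0, C - d) = max(0, 20 - 23)
= max(0, -3)
= 0


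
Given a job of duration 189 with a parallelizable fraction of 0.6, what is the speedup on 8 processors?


Amdahl's law: T_p = T × ((1-p) + p/N)
= 189 × ((1-0.6) + 0.6/8)
= 189 × (0.40 + 0.0750)
= 189 × 0.4750
= 89.78
Speedup = 189/89.78
= 2.11×


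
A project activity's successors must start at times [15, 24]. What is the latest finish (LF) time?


LF = min of all successor start times
Successors start at: [15, 24]
LF = min(15, 24)
= 15


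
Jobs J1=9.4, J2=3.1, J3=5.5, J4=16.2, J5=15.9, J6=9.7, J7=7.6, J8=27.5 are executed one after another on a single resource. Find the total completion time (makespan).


Sequential makespan: sum all processing times
= 9.4 + 3.1 + 5.5 + 16.2 + 15.9 + 9.7 + 7.6 + 27.5
= 94.9 time units


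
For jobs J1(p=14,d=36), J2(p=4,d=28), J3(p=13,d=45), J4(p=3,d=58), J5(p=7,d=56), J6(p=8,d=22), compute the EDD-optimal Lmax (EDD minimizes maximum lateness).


EDD order: J6 → J2 → J1 → J3 → J5 → J4
Completion and lateness:
  J6: C=8, d=22, L=8-22=-14
  J2: C=12, d=28, L=12-28=-16
  J1: C=26, d=36, L=26-36=-10
  J3: C=39, d=45, L=39-45=-6
  J5: C=46, d=56, L=46-56=-10
  J4: C=49, d=58, L=49-58=-9
Lmax = max(-14, -16, -10, -6, -10, -9)
= -6


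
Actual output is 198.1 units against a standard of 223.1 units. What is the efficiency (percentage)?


Efficiency = (actual / standard) × 100
= (198.1 / 223.1) × 100
= 88.8%


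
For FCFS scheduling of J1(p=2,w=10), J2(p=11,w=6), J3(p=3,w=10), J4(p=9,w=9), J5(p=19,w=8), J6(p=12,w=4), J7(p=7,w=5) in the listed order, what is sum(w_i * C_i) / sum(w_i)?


Completion times:
  J1: C=2, w×C=10×2=20
  J2: C=13, w×C=6×13=78
  J3: C=16, w×C=10×16=160
  J4: C=25, w×C=9×25=225
  J5: C=44, w×C=8×44=352
  J6: C=56, w×C=4×56=224
  J7: C=63, w×C=5×63=315
Sum w×C = 1374
Sum w = 52
Weighted avg = 1374/52
= 26.42


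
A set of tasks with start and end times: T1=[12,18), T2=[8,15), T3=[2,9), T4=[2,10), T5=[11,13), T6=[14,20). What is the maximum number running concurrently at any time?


Check each time point for overlaps:
  t=8: 3 tasks active (T2, T3, T4)
Max concurrent = 3


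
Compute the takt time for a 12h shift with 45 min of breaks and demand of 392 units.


Available = 12×60 - 45 = 675 min
Takt time = 675 / 392
= 1.72 min/unit


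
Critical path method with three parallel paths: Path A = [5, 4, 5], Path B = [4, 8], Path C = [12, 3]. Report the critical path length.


Path A: 5 + 4 + 5 = 14
Path B: 4 + 8 = 12
Path C: 12 + 3 = 15
Critical path = longest = max(14, 12, 15)
= 15 (Path C)


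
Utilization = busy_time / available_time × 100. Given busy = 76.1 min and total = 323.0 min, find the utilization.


Utilization = busy / total × 100
= 76.1 / 323.0 × 100
= 23.6%


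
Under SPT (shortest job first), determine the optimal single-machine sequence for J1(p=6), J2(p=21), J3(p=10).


SPT: sort by shortest processing time
  J1: p=6
  J3: p=10
  J2: p=21
Order: J1 → J3 → J2


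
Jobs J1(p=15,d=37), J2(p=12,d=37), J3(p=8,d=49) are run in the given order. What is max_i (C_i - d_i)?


Lateness per job (L = C - d):
  J1: C=15, d=37, L=-22
  J2: C=27, d=37, L=-10
  J3: C=35, d=49, L=-14
Lmax = max(-22, -10, -14)
= -10


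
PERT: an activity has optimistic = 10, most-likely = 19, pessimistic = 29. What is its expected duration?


te = (o + 4m + p) / 6
= (10 + 4×19 + 29) / 6
= (10 + 76 + 29) / 6
= 115 / 6
= 19.17


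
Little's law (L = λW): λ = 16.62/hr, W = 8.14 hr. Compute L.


Little's law: L = λ × W
= 16.62 × 8.14
= 135.29


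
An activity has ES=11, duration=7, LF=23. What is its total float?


EF = ES + duration = 11 + 7 = 18
LS = LF - duration = 23 - 7 = 16
Total Float = LF - EF = 23 - 18
(or LS - ES = 16 - 11)
= 5


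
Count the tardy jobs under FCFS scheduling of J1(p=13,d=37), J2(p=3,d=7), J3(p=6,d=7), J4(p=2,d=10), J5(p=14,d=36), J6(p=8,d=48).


Completion vs due date:
  J1: C=13, d=37 → on time
  J2: C=16, d=7 → TARDY
  J3: C=22, d=7 → TARDY
  J4: C=24, d=10 → TARDY
  J5: C=38, d=36 → TARDY
  J6: C=46, d=48 → on time
Tardy jobs: J2, J3, J4, J5
Count = 4


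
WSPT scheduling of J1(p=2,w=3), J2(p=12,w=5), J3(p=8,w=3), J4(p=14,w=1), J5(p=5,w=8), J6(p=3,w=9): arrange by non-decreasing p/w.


WSPT (Smith's rule): sort by p/w ascending
  J6: p/w = 3/9 = 0.333
  J5: p/w = 5/8 = 0.625
  J1: p/w = 2/3 = 0.667
  J2: p/w = 12/5 = 2.400
  J3: p/w = 8/3 = 2.667
  J4: p/w = 14/1 = 14.000
Order: J6 → J5 → J1 → J2 → J3 → J4


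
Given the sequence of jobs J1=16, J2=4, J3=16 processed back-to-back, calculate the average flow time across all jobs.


Completion times:
  J1: completes at 16
  J2: completes at 20
  J3: completes at 36
Sum = 72
Average = 72/3
= 24.00


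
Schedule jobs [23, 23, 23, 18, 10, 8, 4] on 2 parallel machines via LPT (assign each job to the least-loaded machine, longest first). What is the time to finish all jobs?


Jobs (LPT sorted): [23, 23, 23, 18, 10, 8, 4]
Machines: 2
  J=23 → Machine 1 (load: 0+23=23)
  J=23 → Machine 2 (load: 0+23=23)
  J=23 → Machine 1 (load: 23+23=46)
  J=18 → Machine 2 (load: 23+18=41)
  J=10 → Machine 2 (load: 41+10=51)
  J=8 → Machine 1 (load: 46+8=54)
  J=4 → Machine 2 (load: 51+4=55)
Machine loads: [54, 55]
Makespan = max = 55 time units


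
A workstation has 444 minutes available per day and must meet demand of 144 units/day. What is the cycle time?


Cycle time = available time / demand
= 444 / 144
= 3.08 min/unit


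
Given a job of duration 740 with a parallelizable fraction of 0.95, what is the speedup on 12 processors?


Amdahl's law: T_p = T × ((1-p) + p/N)
= 740 × ((1-0.95) + 0.95/12)
= 740 × (0.05 + 0.0792)
= 740 × 0.1292
= 95.58
Speedup = 740/95.58
= 7.74×


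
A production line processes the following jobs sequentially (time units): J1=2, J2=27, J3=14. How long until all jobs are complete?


Sequential makespan: sum all processing times
= 2 + 27 + 14
= 43 time units


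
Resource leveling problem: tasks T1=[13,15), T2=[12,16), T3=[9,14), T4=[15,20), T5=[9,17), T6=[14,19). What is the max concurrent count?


Check each time point for overlaps:
  t=13: 4 tasks active (T1, T2, T3, T5)
Max concurrent = 4


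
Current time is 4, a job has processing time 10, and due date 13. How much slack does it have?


Slack = due - current_time - processing
= 13 - 4 - 10
= -1


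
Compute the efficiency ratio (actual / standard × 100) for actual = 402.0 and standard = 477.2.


Efficiency = (actual / standard) × 100
= (402.0 / 477.2) × 100
= 84.2%


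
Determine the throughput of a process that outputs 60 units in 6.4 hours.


Throughput = units / time
= 60 / 6.4
= 9.4 units/hour


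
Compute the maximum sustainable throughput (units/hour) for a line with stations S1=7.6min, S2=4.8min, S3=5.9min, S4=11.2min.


Bottleneck = longest station time
Station times: [7.6, 4.8, 5.9, 11.2]
Max = 11.2 min
Rate = 60 / 11.2
= 5.36 units/hour (bottleneck: 11.2min)


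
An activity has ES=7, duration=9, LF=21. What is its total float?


EF = ES + duration = 7 + 9 = 16
LS = LF - duration = 21 - 9 = 12
Total Float = LF - EF = 21 - 16
(or LS - ES = 12 - 7)
= 5


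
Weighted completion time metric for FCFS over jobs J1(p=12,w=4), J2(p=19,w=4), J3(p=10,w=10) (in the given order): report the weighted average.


Completion times:
  J1: C=12, w×C=4×12=48
  J2: C=31, w×C=4×31=124
  J3: C=41, w×C=10×41=410
Sum w×C = 582
Sum w = 18
Weighted avg = 582/18
= 32.33


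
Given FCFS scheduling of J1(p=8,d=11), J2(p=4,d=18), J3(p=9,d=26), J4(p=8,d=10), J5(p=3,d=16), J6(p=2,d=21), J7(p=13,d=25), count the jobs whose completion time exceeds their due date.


Completion vs due date:
  J1: C=8, d=11 → on time
  J2: C=12, d=18 → on time
  J3: C=21, d=26 → on time
  J4: C=29, d=10 → TARDY
  J5: C=32, d=16 → TARDY
  J6: C=34, d=21 → TARDY
  J7: C=47, d=25 → TARDY
Tardy jobs: J4, J5, J6, J7
Count = 4


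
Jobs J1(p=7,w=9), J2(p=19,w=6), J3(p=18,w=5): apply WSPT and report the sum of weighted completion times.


WSPT order (by p/w): J1 → J2 → J3
  J1: C=7, w·C=9×7=63
  J2: C=26, w·C=6×26=156
  J3: C=44, w·C=5×44=220
Σ w·C = 439
= 439


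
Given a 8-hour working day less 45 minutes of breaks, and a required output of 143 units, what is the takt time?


Available = 8×60 - 45 = 435 min
Takt time = 435 / 143
= 3.04 min/unit


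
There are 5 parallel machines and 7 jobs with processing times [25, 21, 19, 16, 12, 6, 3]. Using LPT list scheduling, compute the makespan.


Jobs (LPT sorted): [25, 21, 19, 16, 12, 6, 3]
Machines: 5
  J=25 → Machine 1 (load: 0+25=25)
  J=21 → Machine 2 (load: 0+21=21)
  J=19 → Machine 3 (load: 0+19=19)
  J=16 → Machine 4 (load: 0+16=16)
  J=12 → Machine 5 (load: 0+12=12)
  J=6 → Machine 5 (load: 12+6=18)
  J=3 → Machine 4 (load: 16+3=19)
Machine loads: [25, 21, 19, 19, 18]
Makespan = max = 25 time units


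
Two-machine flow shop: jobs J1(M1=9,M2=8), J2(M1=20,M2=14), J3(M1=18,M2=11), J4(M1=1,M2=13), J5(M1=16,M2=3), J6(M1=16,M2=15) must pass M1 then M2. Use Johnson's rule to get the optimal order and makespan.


Johnson's rule:
Group 1 (M1≤M2, sort by M1): ['J4']
Group 2 (M1>M2, sort desc M2): ['J6', 'J2', 'J3', 'J1', 'J5']
Sequence: J4 → J6 → J2 → J3 → J1 → J5
Makespan calculation:
  J4: M1 done=1, M2 done=14
  J6: M1 done=17, M2 done=32
  J2: M1 done=37, M2 done=51
  J3: M1 done=55, M2 done=66
  J1: M1 done=64, M2 done=74
  J5: M1 done=80, M2 done=83
= Sequence: J4 → J6 → J2 → J3 → J1 → J5, Makespan: 83


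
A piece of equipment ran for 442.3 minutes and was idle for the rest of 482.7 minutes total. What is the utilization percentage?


Utilization = busy / total × 100
= 442.3 / 482.7 × 100
= 91.6%


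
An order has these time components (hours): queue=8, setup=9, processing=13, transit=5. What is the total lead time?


Lead time = queue + setup + processing + transit
= 8 + 9 + 13 + 5
= 35 hours


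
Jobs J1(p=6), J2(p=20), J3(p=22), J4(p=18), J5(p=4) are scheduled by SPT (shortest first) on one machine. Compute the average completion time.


SPT order: J5 → J1 → J4 → J2 → J3
Completion times:
  J5: C=4
  J1: C=10
  J4: C=28
  J2: C=48
  J3: C=70
Sum = 160, n = 5
Mean flow = 160/5
= 32.00


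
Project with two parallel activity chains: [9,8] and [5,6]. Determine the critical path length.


Path A: 9 + 8 = 17
Path B: 5 + 6 = 11
Critical path = longest = max(17, 11)
= 17 (Path A)


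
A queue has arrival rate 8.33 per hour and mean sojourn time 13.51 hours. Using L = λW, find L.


Little's law: L = λ × W
= 8.33 × 13.51
= 112.54


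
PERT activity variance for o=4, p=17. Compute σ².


σ² = ((p - o) / 6)² = (p - o)² / 36
= (17 - 4)² / 36
= 13² / 36
= 169 / 36
= 4.6944


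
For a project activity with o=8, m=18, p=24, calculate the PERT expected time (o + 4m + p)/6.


te = (o + 4m + p) / 6
= (8 + 4×18 + 24) / 6
= (8 + 72 + 24) / 6
= 104 / 6
= 17.33


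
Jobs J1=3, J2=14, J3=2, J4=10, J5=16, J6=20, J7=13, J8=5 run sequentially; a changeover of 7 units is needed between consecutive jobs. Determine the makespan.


Makespan = Σ processing + (n-1) × setup
= (3 + 14 + 2 + 10 + 16 + 20 + 13 + 5) + (8-1)×7
= 83 + 49
= 132 time units


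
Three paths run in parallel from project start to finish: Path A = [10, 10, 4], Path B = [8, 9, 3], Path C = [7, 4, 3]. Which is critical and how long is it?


Path A: 10 + 10 + 4 = 24
Path B: 8 + 9 + 3 = 20
Path C: 7 + 4 + 3 = 14
Critical path = longest = max(24, 20, 14)
= 24 (Path A)


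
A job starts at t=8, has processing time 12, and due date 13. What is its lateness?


Completion = 8 + 12 = 20
Lateness = C - d = 20 - 13
= 7


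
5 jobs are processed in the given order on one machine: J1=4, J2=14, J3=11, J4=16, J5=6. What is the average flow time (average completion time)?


Completion times:
  J1: completes at 4
  J2: completes at 18
  J3: completes at 29
  J4: completes at 45
  J5: completes at 51
Sum = 147
Average = 147/5
= 29.40


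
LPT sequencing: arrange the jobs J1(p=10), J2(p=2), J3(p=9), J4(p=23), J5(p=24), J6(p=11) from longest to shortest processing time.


LPT: sort by longest processing time first
  J5: p=24
  J4: p=23
  J6: p=11
  J1: p=10
  J3: p=9
  J2: p=2
Order: J5 → J4 → J6 → J1 → J3 → J2


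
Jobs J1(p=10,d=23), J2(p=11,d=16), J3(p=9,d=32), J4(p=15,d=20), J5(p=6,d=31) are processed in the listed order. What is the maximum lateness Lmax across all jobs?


Lateness per job (L = C - d):
  J1: C=10, d=23, L=-13
  J2: C=21, d=16, L=5
  J3: C=30, d=32, L=-2
  J4: C=45, d=20, L=25
  J5: C=51, d=31, L=20
Lmax = max(-13, 5, -2, 25, 20)
= 25


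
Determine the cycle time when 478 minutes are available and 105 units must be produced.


Cycle time = available time / demand
= 478 / 105
= 4.55 min/unit


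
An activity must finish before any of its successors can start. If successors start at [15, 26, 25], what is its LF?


LF = min of all successor start times
Successors start at: [15, 26, 25]
LF = min(15, 26, 25)
= 15


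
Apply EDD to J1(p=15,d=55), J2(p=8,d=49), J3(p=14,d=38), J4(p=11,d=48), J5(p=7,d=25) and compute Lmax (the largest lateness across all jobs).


EDD order: J5 → J3 → J4 → J2 → J1
Completion and lateness:
  J5: C=7, d=25, L=7-25=-18
  J3: C=21, d=38, L=21-38=-17
  J4: C=32, d=48, L=32-48=-16
  J2: C=40, d=49, L=40-49=-9
  J1: C=55, d=55, L=55-55=0
Lmax = max(-18, -17, -16, -9, 0)
= 0


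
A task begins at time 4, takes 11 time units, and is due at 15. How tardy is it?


Completion = start + processing = 4 + 11 = 15
Tardiness = max(0, C - d) = max(0, 15 - 15)
= max(0, 0)
= 0


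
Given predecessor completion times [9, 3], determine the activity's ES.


ES = max of all predecessor completion times
Predecessors: [9, 3]
ES = max(9, 3)
= 9


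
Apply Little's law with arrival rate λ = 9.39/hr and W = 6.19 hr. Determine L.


Little's law: L = λ × W
= 9.39 × 6.19
= 58.12


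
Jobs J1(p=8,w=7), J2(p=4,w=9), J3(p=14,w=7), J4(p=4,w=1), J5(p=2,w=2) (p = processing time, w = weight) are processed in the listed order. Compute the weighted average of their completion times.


Completion times:
  J1: C=8, w×C=7×8=56
  J2: C=12, w×C=9×12=108
  J3: C=26, w×C=7×26=182
  J4: C=30, w×C=1×30=30
  J5: C=32, w×C=2×32=64
Sum w×C = 440
Sum w = 26
Weighted avg = 440/26
= 16.92


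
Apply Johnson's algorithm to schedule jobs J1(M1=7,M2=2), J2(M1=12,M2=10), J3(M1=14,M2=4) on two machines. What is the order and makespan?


Johnson's rule:
Group 1 (M1≤M2, sort by M1): []
Group 2 (M1>M2, sort desc M2): ['J2', 'J3', 'J1']
Sequence: J2 → J3 → J1
Makespan calculation:
  J2: M1 done=12, M2 done=22
  J3: M1 done=26, M2 done=30
  J1: M1 done=33, M2 done=35
= Sequence: J2 → J3 → J1, Makespan: 35


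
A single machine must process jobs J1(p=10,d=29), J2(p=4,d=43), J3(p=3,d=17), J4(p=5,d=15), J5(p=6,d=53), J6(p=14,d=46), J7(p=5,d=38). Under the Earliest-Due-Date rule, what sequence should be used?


EDD: sort by earliest due date
  J4: d=15, p=5
  J3: d=17, p=3
  J1: d=29, p=10
  J7: d=38, p=5
  J2: d=43, p=4
  J6: d=46, p=14
  J5: d=53, p=6
Order: J4 → J3 → J1 → J7 → J2 → J6 → J5


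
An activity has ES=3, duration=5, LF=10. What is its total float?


EF = ES + duration = 3 + 5 = 8
LS = LF - duration = 10 - 5 = 5
Total Float = LF - EF = 10 - 8
(or LS - ES = 5 - 3)
= 2


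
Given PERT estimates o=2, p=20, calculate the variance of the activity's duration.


σ² = ((p - o) / 6)² = (p - o)² / 36
= (20 - 2)² / 36
= 18² / 36
= 324 / 36
= 9.0000


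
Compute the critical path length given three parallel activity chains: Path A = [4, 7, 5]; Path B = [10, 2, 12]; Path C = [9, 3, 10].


Path A: 4 + 7 + 5 = 16
Path B: 10 + 2 + 12 = 24
Path C: 9 + 3 + 10 = 22
Critical path = longest = max(16, 24, 22)
= 24 (Path B)


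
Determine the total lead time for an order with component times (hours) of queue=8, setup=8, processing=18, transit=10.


Lead time = queue + setup + processing + transit
= 8 + 8 + 18 + 10
= 44 hours


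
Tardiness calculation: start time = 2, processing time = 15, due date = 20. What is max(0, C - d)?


Completion = start + processing = 2 + 15 = 17
Tardiness = max(0, C - d) = max(0, 17 - 20)
= max(0, -3)
= 0


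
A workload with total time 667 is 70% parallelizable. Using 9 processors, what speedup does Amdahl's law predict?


Amdahl's law: T_p = T × ((1-p) + p/N)
= 667 × ((1-0.7) + 0.7/9)
= 667 × (0.30 + 0.0778)
= 667 × 0.3778
= 251.98
Speedup = 667/251.98
= 2.65×


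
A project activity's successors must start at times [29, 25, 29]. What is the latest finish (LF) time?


LF = min of all successor start times
Successors start at: [29, 25, 29]
LF = min(29, 25, 29)
= 25


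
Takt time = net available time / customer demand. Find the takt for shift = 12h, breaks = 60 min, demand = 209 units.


Available = 12×60 - 60 = 660 min
Takt time = 660 / 209
= 3.16 min/unit


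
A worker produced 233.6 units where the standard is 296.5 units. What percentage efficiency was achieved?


Efficiency = (actual / standard) × 100
= (233.6 / 296.5) × 100
= 78.8%


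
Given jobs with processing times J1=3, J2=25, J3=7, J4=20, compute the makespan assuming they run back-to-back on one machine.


Sequential makespan: sum all processing times
= 3 + 25 + 7 + 20
= 55 time units


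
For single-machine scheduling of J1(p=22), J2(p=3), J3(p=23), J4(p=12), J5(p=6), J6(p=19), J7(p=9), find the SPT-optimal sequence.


SPT: sort by shortest processing time
  J2: p=3
  J5: p=6
  J7: p=9
  J4: p=12
  J6: p=19
  J1: p=22
  J3: p=23
Order: J2 → J5 → J7 → J4 → J6 → J1 → J3


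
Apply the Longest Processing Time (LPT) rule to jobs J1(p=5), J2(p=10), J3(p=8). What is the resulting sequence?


LPT: sort by longest processing time first
  J2: p=10
  J3: p=8
  J1: p=5
Order: J2 → J3 → J1


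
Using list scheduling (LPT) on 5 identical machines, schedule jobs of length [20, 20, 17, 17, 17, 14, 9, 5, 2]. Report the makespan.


Jobs (LPT sorted): [20, 20, 17, 17, 17, 14, 9, 5, 2]
Machines: 5
  J=20 → Machine 1 (load: 0+20=20)
  J=20 → Machine 2 (load: 0+20=20)
  J=17 → Machine 3 (load: 0+17=17)
  J=17 → Machine 4 (load: 0+17=17)
  J=17 → Machine 5 (load: 0+17=17)
  J=14 → Machine 3 (load: 17+14=31)
  J=9 → Machine 4 (load: 17+9=26)
  J=5 → Machine 5 (load: 17+5=22)
  J=2 → Machine 1 (load: 20+2=22)
Machine loads: [22, 20, 31, 26, 22]
Makespan = max = 31 time units


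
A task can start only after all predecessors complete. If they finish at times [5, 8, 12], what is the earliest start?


ES = max of all predecessor completion times
Predecessors: [5, 8, 12]
ES = max(5, 8, 12)
= 12
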